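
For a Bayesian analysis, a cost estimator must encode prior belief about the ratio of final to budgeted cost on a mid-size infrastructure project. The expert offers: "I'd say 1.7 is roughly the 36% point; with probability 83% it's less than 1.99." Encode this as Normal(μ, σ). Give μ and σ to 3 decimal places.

The p-quantile of Normal(μ,σ) is μ + z_p·σ, with z_{0.36} = -0.3585 and z_{0.83} = 0.9542.
Eliminate σ: μ = (z₂·x₁ − z₁·x₂)/(z₂ − z₁) = (0.9542·1.7 − (-0.3585)·1.99)/1.313 = 1.779.
Then σ = (x₂ − x₁)/(z₂ − z₁) = (1.99 − 1.7)/1.313 = 0.221.

μ = 1.779, σ = 0.221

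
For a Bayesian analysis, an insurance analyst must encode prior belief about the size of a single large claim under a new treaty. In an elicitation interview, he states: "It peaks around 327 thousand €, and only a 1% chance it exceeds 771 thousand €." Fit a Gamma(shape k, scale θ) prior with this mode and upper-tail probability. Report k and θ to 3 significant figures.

k ≈ 7.46, θ ≈ 50.6

Gamma(k,θ) with k>1 has mode (k−1)θ, so θ = 327/(k−1).
Need P(X < 771) = 0.99 with θ tied to k this way. Start at k = 2, θ = 327: P(X<771) ≈ 0.682.
Too low — raise k to concentrate. Iterating converges to k ≈ 7.46.
Then θ = 327/(7.46−1) ≈ 50.6.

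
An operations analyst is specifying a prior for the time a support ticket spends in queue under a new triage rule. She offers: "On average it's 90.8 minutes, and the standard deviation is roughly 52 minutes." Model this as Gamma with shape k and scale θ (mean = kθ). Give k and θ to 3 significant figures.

k ≈ 3.05, θ ≈ 29.8

For Gamma(k, scale θ): mean = kθ, variance = kθ², so CV = 1/√k.
CV = SD/mean = 52/90.8 = 0.5727, hence k = 1/CV² = 3.05.
Then θ = mean/k = 90.8/3.05 = 29.8.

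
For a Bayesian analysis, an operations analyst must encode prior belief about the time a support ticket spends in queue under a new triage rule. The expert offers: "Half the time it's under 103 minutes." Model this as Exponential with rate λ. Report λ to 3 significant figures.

Exponential median = ln 2 / λ, so λ = ln 2 / 103.0 = 0.00673.

λ ≈ 0.00673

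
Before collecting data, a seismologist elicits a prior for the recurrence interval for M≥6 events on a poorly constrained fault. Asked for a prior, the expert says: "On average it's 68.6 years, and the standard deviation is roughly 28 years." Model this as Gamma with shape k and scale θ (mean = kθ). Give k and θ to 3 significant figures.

k ≈ 6, θ ≈ 11.4

For Gamma(k, scale θ): mean = kθ, variance = kθ², so CV = 1/√k.
CV = SD/mean = 28/68.6 = 0.4082, hence k = 1/CV² = 6.
Then θ = mean/k = 68.6/6 = 11.4.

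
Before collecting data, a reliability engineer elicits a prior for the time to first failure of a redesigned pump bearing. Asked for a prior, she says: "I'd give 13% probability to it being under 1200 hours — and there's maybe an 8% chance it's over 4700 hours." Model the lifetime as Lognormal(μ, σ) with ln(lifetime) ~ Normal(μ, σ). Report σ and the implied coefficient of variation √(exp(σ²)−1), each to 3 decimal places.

If T ~ Lognormal(μ,σ) then ln T ~ Normal(μ,σ), so the p-quantile of ln T is μ + z_p·σ.
ln(1200) = 7.09 and ln(4700) = 8.455; z_{0.13} = -1.126, z_{0.92} = 1.405.
σ = (8.455 − 7.09)/(1.405 − (-1.126)) = 0.539.
μ = 7.09 − (-1.126)·0.539 = 7.698.
CV = √(exp(σ²)−1) = √(exp(0.2909)−1) = 0.581.

σ ≈ 0.539, CV ≈ 0.581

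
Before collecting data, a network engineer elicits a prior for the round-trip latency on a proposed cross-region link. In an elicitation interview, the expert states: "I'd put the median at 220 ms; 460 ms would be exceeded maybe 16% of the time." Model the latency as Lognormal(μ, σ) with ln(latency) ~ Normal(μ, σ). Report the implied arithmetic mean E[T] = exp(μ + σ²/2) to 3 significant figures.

If T ~ Lognormal(μ,σ) then ln T ~ Normal(μ,σ), so the p-quantile of ln T is μ + z_p·σ.
ln(220) = 5.394 and ln(460) = 6.131; z_{0.5} = 0, z_{0.84} = 0.9945.
σ = (6.131 − 5.394)/(0.9945 − (0)) = 0.742.
μ = 5.394 − (0)·0.742 = 5.394.
E[T] = exp(μ + σ²/2) = exp(5.394 + 0.2751) = 290 ms.

E[T] ≈ 290 ms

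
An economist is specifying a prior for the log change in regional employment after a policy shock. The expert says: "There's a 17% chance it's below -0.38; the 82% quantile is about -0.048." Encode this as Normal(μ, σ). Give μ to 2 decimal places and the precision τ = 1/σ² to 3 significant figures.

μ = -0.21, τ = 31.7

The p-quantile of Normal(μ,σ) is μ + z_p·σ, with z_{0.17} = -0.9542 and z_{0.82} = 0.9154.
Eliminate σ: μ = (z₂·x₁ − z₁·x₂)/(z₂ − z₁) = (0.9154·-0.38 − (-0.9542)·-0.048)/1.87 = -0.21.
Then σ = (x₂ − x₁)/(z₂ − z₁) = (-0.048 − -0.38)/1.87 = 0.18.
Precision τ = 1/σ² = 1/0.1776² = 31.7.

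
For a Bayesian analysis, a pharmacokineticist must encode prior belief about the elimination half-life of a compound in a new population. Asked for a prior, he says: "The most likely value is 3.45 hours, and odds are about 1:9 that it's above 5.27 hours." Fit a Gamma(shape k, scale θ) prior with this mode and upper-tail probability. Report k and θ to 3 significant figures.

Gamma(k,θ) with k>1 has mode (k−1)θ, so θ = 3.45/(k−1).
Need P(X < 5.27) = 0.9 with θ tied to k this way. Start at k = 2, θ = 3.45: P(X<5.27) ≈ 0.451.
Too low — raise k to concentrate. Iterating converges to k ≈ 11.4.
Then θ = 3.45/(11.4−1) ≈ 0.332.

k ≈ 11.4, θ ≈ 0.332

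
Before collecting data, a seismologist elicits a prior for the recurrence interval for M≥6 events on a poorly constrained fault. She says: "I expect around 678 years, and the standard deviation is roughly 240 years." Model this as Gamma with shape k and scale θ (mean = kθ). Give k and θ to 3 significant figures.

k ≈ 7.98, θ ≈ 85

For Gamma(k, scale θ): mean = kθ, variance = kθ², so CV = 1/√k.
CV = SD/mean = 240/678 = 0.354, hence k = 1/CV² = 7.98.
Then θ = mean/k = 678/7.98 = 85.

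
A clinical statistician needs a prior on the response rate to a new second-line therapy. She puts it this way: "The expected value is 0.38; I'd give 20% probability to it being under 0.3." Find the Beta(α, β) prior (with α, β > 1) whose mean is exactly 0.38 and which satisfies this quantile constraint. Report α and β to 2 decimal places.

With mean 0.38 fixed, write α = 0.38s, β = 0.62s where s = α+β.
Need P(θ < 0.3) = 0.2 under Beta(0.38s, 0.62s). Normal approximation: (q−m)/√(m(1−m)/s) ≈ z_{0.2} = -0.842, so s ≈ 0.38·0.62·(-0.842)²/(0.3−0.38)² = 26.1.
At s = 26.1: P(θ<0.3) ≈ 0.203. Adjusting to match 0.2 gives s ≈ 26.68.
So α = 0.38·26.68 ≈ 10.14, β = 0.62·26.68 ≈ 16.54.

α ≈ 10.14, β ≈ 16.54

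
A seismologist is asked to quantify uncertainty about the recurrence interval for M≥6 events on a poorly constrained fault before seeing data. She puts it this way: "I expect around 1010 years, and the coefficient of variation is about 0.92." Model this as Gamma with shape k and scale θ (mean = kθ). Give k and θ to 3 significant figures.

k ≈ 1.18, θ ≈ 855

For Gamma(k, scale θ): mean = kθ, variance = kθ², so CV = 1/√k.
CV = 0.92, hence k = 1/CV² = 1.18.
Then θ = mean/k = 1010/1.18 = 855.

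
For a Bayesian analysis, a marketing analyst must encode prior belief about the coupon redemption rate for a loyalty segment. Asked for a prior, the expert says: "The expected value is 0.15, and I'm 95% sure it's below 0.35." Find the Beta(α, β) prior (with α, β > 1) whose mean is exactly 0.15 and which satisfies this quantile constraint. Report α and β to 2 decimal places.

With mean 0.15 fixed, write α = 0.15s, β = 0.85s where s = α+β.
Need P(θ < 0.35) = 0.95 under Beta(0.15s, 0.85s). Normal approximation: (q−m)/√(m(1−m)/s) ≈ z_{0.95} = 1.64, so s ≈ 0.15·0.85·(1.64)²/(0.35−0.15)² = 8.6.
At s = 8.6: P(θ<0.35) ≈ 0.932. Adjusting to match 0.95 gives s ≈ 11.03.
So α = 0.15·11.03 ≈ 1.65, β = 0.85·11.03 ≈ 9.38.

α ≈ 1.65, β ≈ 9.38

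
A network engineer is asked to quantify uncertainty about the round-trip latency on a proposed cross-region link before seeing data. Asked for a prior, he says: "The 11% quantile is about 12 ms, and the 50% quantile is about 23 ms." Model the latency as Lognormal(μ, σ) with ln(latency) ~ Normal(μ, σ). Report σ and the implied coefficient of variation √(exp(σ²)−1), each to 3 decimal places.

σ ≈ 0.530, CV ≈ 0.570

If T ~ Lognormal(μ,σ) then ln T ~ Normal(μ,σ), so the p-quantile of ln T is μ + z_p·σ.
ln(12) = 2.485 and ln(23) = 3.135; z_{0.11} = -1.227, z_{0.5} = 0.
σ = (3.135 − 2.485)/(0 − (-1.227)) = 0.530.
μ = 2.485 − (-1.227)·0.530 = 3.135.
CV = √(exp(σ²)−1) = √(exp(0.2814)−1) = 0.570.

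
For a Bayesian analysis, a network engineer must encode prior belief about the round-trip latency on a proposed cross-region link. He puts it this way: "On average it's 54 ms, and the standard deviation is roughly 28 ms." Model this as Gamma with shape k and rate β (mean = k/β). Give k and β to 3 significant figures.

For Gamma(k, rate β): mean = k/β, variance = k/β², so CV = 1/√k.
CV = SD/mean = 28/54 = 0.5185, hence k = 1/CV² = 3.72.
Then β = k/mean = 3.72/54 = 0.0689.

k ≈ 3.72, β ≈ 0.0689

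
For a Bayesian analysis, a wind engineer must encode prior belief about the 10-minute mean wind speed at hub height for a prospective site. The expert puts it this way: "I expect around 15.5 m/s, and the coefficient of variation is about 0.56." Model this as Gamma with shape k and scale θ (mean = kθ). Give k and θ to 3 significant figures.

k ≈ 3.19, θ ≈ 4.86

For Gamma(k, scale θ): mean = kθ, variance = kθ², so CV = 1/√k.
CV = 0.56, hence k = 1/CV² = 3.19.
Then θ = mean/k = 15.5/3.19 = 4.86.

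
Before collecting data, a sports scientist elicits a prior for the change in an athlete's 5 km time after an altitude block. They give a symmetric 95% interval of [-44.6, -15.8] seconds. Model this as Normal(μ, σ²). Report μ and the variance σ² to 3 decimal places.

A symmetric 95% interval runs μ ± z·σ with z = 1.96.
Half-width = 14.4, so σ = 14.4/1.96 = 7.3471 and σ² = 53.979.
μ is the interval midpoint, -30.200.

μ = -30.200, σ² = 53.979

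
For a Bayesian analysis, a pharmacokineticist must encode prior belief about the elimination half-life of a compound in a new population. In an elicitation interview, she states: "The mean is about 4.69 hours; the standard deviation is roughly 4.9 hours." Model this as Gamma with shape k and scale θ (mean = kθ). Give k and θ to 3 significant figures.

For Gamma(k, scale θ): mean = kθ, variance = kθ², so CV = 1/√k.
CV = SD/mean = 4.9/4.69 = 1.045, hence k = 1/CV² = 0.916.
Then θ = mean/k = 4.69/0.916 = 5.12.

k ≈ 0.916, θ ≈ 5.12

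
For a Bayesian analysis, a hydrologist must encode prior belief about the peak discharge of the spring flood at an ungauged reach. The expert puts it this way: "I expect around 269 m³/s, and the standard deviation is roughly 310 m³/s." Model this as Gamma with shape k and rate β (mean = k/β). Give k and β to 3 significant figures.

k ≈ 0.753, β ≈ 0.0028

For Gamma(k, rate β): mean = k/β, variance = k/β², so CV = 1/√k.
CV = SD/mean = 310/269 = 1.152, hence k = 1/CV² = 0.753.
Then β = k/mean = 0.753/269 = 0.0028.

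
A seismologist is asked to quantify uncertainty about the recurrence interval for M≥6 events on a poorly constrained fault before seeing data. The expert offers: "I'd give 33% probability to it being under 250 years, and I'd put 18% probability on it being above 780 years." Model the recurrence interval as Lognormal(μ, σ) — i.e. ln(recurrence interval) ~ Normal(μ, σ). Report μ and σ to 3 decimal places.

μ ≈ 5.891, σ ≈ 0.840

If T ~ Lognormal(μ,σ) then ln T ~ Normal(μ,σ), so the p-quantile of ln T is μ + z_p·σ.
ln(250) = 5.521 and ln(780) = 6.659; z_{0.33} = -0.4399, z_{0.82} = 0.9154.
σ = (6.659 − 5.521)/(0.9154 − (-0.4399)) = 0.840.
μ = 5.521 − (-0.4399)·0.840 = 5.891.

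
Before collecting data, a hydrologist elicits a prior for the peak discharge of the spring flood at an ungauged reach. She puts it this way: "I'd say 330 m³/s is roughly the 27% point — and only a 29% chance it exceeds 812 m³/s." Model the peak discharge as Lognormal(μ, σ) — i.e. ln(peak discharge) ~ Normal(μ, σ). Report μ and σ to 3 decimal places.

If T ~ Lognormal(μ,σ) then ln T ~ Normal(μ,σ), so the p-quantile of ln T is μ + z_p·σ.
ln(330) = 5.799 and ln(812) = 6.7; z_{0.27} = -0.6128, z_{0.71} = 0.5534.
σ = (6.7 − 5.799)/(0.5534 − (-0.6128)) = 0.772.
μ = 5.799 − (-0.6128)·0.772 = 6.272.

μ ≈ 6.272, σ ≈ 0.772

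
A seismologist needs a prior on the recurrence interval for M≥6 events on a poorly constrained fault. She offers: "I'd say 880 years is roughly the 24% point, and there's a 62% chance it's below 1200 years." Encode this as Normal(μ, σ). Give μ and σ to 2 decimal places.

μ = 1103.38, σ = 316.27

The p-quantile of Normal(μ,σ) is μ + z_p·σ, with z_{0.24} = -0.7063 and z_{0.62} = 0.3055.
Eliminate σ: μ = (z₂·x₁ − z₁·x₂)/(z₂ − z₁) = (0.3055·880 − (-0.7063)·1200)/1.012 = 1103.38.
Then σ = (x₂ − x₁)/(z₂ − z₁) = (1200 − 880)/1.012 = 316.27.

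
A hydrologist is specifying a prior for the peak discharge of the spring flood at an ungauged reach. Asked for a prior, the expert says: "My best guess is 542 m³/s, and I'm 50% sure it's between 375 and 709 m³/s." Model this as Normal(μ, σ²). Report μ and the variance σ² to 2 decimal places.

μ = 542.00, σ² = 61303.07

A symmetric 50% interval runs μ ± z·σ with z = 0.6745.
Half-width = 167, so σ = 167/0.6745 = 247.595 and σ² = 61303.07.
μ is the stated best guess, 542.00.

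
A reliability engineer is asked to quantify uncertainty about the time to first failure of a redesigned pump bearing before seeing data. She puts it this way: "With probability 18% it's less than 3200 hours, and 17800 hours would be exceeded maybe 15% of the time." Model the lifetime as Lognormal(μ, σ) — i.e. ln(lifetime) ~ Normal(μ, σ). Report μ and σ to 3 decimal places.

μ ≈ 8.876, σ ≈ 0.879

If T ~ Lognormal(μ,σ) then ln T ~ Normal(μ,σ), so the p-quantile of ln T is μ + z_p·σ.
ln(3200) = 8.071 and ln(17800) = 9.787; z_{0.18} = -0.9154, z_{0.85} = 1.036.
σ = (9.787 − 8.071)/(1.036 − (-0.9154)) = 0.879.
μ = 8.071 − (-0.9154)·0.879 = 8.876.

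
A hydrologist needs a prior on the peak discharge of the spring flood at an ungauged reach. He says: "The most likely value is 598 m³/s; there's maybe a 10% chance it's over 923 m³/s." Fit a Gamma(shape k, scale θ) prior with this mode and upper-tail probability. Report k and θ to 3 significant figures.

Gamma(k,θ) with k>1 has mode (k−1)θ, so θ = 598/(k−1).
Need P(X < 923) = 0.9 with θ tied to k this way. Start at k = 2, θ = 598: P(X<923) ≈ 0.457.
Too low — raise k to concentrate. Iterating converges to k ≈ 10.9.
Then θ = 598/(10.9−1) ≈ 60.3.

k ≈ 10.9, θ ≈ 60.3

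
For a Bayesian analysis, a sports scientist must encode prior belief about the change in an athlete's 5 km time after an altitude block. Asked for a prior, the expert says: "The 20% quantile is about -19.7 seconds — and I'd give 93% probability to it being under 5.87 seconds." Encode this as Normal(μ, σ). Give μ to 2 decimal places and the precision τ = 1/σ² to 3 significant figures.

μ = -10.41, τ = 0.00821

The p-quantile of Normal(μ,σ) is μ + z_p·σ, with z_{0.2} = -0.8416 and z_{0.93} = 1.476.
Eliminate σ: μ = (z₂·x₁ − z₁·x₂)/(z₂ − z₁) = (1.476·-19.7 − (-0.8416)·5.87)/2.317 = -10.41.
Then σ = (x₂ − x₁)/(z₂ − z₁) = (5.87 − -19.7)/2.317 = 11.03.
Precision τ = 1/σ² = 1/11.03² = 0.00821.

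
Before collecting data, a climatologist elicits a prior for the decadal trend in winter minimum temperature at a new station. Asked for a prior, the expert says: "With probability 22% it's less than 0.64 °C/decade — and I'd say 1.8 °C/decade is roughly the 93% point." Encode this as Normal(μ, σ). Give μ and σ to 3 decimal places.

μ = 1.038, σ = 0.516

The p-quantile of Normal(μ,σ) is μ + z_p·σ, with z_{0.22} = -0.7722 and z_{0.93} = 1.476.
Eliminate σ: μ = (z₂·x₁ − z₁·x₂)/(z₂ − z₁) = (1.476·0.64 − (-0.7722)·1.8)/2.248 = 1.038.
Then σ = (x₂ − x₁)/(z₂ − z₁) = (1.8 − 0.64)/2.248 = 0.516.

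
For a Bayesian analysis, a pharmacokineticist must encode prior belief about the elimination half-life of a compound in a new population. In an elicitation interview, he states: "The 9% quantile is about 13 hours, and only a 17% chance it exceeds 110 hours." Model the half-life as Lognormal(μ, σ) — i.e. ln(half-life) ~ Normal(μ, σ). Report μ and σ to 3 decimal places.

μ ≈ 3.813, σ ≈ 0.931

If T ~ Lognormal(μ,σ) then ln T ~ Normal(μ,σ), so the p-quantile of ln T is μ + z_p·σ.
ln(13) = 2.565 and ln(110) = 4.7; z_{0.09} = -1.341, z_{0.83} = 0.9542.
σ = (4.7 − 2.565)/(0.9542 − (-1.341)) = 0.931.
μ = 2.565 − (-1.341)·0.931 = 3.813.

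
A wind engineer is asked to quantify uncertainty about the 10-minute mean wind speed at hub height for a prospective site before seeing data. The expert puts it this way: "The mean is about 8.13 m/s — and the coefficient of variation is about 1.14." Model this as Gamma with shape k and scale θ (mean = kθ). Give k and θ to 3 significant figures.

For Gamma(k, scale θ): mean = kθ, variance = kθ², so CV = 1/√k.
CV = 1.14, hence k = 1/CV² = 0.769.
Then θ = mean/k = 8.13/0.769 = 10.6.

k ≈ 0.769, θ ≈ 10.6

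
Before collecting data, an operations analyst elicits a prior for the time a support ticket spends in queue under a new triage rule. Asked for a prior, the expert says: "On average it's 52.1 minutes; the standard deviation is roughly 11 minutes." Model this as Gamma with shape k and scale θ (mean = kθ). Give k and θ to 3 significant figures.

For Gamma(k, scale θ): mean = kθ, variance = kθ², so CV = 1/√k.
CV = SD/mean = 11/52.1 = 0.2111, hence k = 1/CV² = 22.4.
Then θ = mean/k = 52.1/22.4 = 2.32.

k ≈ 22.4, θ ≈ 2.32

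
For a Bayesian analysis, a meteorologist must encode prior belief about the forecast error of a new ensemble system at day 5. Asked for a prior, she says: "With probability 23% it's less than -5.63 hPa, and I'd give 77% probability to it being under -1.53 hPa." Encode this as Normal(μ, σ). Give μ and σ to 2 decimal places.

μ = -3.58, σ = 2.77

The p-quantile of Normal(μ,σ) is μ + z_p·σ, with z_{0.23} = -0.7388 and z_{0.77} = 0.7388.
Eliminate σ: μ = (z₂·x₁ − z₁·x₂)/(z₂ − z₁) = (0.7388·-5.63 − (-0.7388)·-1.53)/1.478 = -3.58.
Then σ = (x₂ − x₁)/(z₂ − z₁) = (-1.53 − -5.63)/1.478 = 2.77.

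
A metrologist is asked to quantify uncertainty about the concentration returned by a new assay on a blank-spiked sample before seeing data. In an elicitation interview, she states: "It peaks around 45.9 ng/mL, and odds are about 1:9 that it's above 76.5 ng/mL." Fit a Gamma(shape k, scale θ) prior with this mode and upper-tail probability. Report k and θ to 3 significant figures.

k ≈ 8.24, θ ≈ 6.34

Gamma(k,θ) with k>1 has mode (k−1)θ, so θ = 45.9/(k−1).
Need P(X < 76.5) = 0.9 with θ tied to k this way. Start at k = 2, θ = 45.9: P(X<76.5) ≈ 0.496.
Too low — raise k to concentrate. Iterating converges to k ≈ 8.24.
Then θ = 45.9/(8.24−1) ≈ 6.34.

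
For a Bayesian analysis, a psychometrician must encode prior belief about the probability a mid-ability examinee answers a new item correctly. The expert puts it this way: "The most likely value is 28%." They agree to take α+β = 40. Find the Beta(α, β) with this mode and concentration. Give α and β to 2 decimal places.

α = 11.64, β = 28.36

For α,β > 1 the Beta mode is (α−1)/(α+β−2). With α+β = 40, the mode is (α−1)/38.
Set (α−1)/38 = 0.28 → α = 1 + 0.28·38 = 11.64.
β = 40 − α = 28.36.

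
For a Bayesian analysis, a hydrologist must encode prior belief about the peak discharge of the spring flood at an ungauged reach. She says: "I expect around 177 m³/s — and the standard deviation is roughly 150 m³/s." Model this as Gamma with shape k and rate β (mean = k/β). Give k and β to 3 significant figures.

For Gamma(k, rate β): mean = k/β, variance = k/β², so CV = 1/√k.
CV = SD/mean = 150/177 = 0.8475, hence k = 1/CV² = 1.39.
Then β = k/mean = 1.39/177 = 0.00787.

k ≈ 1.39, β ≈ 0.00787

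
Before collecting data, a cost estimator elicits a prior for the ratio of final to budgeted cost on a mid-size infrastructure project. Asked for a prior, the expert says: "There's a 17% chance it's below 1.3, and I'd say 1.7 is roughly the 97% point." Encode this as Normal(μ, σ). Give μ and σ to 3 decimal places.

The p-quantile of Normal(μ,σ) is μ + z_p·σ, with z_{0.17} = -0.9542 and z_{0.97} = 1.881.
Eliminate σ: μ = (z₂·x₁ − z₁·x₂)/(z₂ − z₁) = (1.881·1.3 − (-0.9542)·1.7)/2.835 = 1.435.
Then σ = (x₂ − x₁)/(z₂ − z₁) = (1.7 − 1.3)/2.835 = 0.141.

μ = 1.435, σ = 0.141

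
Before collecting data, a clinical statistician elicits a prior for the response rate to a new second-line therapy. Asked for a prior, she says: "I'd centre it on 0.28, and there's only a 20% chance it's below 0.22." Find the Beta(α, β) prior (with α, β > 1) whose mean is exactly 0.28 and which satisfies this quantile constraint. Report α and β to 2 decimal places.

With mean 0.28 fixed, write α = 0.28s, β = 0.72s where s = α+β.
Need P(θ < 0.22) = 0.2 under Beta(0.28s, 0.72s). Normal approximation: (q−m)/√(m(1−m)/s) ≈ z_{0.2} = -0.842, so s ≈ 0.28·0.72·(-0.842)²/(0.22−0.28)² = 39.7.
At s = 39.7: P(θ<0.22) ≈ 0.204. Adjusting to match 0.2 gives s ≈ 40.83.
So α = 0.28·40.83 ≈ 11.43, β = 0.72·40.83 ≈ 29.40.

α ≈ 11.43, β ≈ 29.40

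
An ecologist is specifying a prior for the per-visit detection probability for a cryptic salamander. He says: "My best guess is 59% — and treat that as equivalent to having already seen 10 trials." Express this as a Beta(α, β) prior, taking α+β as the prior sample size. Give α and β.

Under the effective-sample-size interpretation, Beta(α, β) has prior mean α/(α+β) and prior sample size α+β.
So α+β = 10 and α/(α+β) = 0.59, giving α = 0.59·10 = 5.9 and β = 10 − 5.9 = 4.1.

α = 5.9, β = 4.1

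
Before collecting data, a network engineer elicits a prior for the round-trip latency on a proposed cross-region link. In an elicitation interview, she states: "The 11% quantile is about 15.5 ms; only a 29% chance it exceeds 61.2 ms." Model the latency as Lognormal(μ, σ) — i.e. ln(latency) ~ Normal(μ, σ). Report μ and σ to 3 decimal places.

μ ≈ 3.687, σ ≈ 0.772

If T ~ Lognormal(μ,σ) then ln T ~ Normal(μ,σ), so the p-quantile of ln T is μ + z_p·σ.
ln(15.5) = 2.741 and ln(61.2) = 4.114; z_{0.11} = -1.227, z_{0.71} = 0.5534.
σ = (4.114 − 2.741)/(0.5534 − (-1.227)) = 0.772.
μ = 2.741 − (-1.227)·0.772 = 3.687.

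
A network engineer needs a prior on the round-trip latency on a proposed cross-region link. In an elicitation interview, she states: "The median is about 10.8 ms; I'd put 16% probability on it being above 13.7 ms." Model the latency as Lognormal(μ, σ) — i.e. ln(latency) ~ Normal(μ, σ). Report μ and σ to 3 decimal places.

μ ≈ 2.380, σ ≈ 0.239

If T ~ Lognormal(μ,σ) then ln T ~ Normal(μ,σ), so the p-quantile of ln T is μ + z_p·σ.
ln(10.8) = 2.38 and ln(13.7) = 2.617; z_{0.5} = 0, z_{0.84} = 0.9945.
σ = (2.617 − 2.38)/(0.9945 − (0)) = 0.239.
μ = 2.38 − (0)·0.239 = 2.380.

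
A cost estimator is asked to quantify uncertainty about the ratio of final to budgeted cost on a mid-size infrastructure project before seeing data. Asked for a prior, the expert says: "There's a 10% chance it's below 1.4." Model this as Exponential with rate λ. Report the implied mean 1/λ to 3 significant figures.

mean ≈ 13.3

P(T < 1.4) = 1 − e^(−λ·1.4) = 0.1, so λ = −ln(1−0.1)/1.4 = −ln(0.9)/1.4 = 0.0753.
Mean = 1/λ = 13.3.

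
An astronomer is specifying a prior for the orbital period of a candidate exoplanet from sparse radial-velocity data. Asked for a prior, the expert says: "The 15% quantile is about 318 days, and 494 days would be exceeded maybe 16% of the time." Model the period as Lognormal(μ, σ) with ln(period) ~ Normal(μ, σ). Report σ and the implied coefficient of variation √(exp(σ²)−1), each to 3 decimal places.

σ ≈ 0.217, CV ≈ 0.219

If T ~ Lognormal(μ,σ) then ln T ~ Normal(μ,σ), so the p-quantile of ln T is μ + z_p·σ.
ln(318) = 5.762 and ln(494) = 6.203; z_{0.15} = -1.036, z_{0.84} = 0.9945.
σ = (6.203 − 5.762)/(0.9945 − (-1.036)) = 0.217.
μ = 5.762 − (-1.036)·0.217 = 5.987.
CV = √(exp(σ²)−1) = √(exp(0.0470)−1) = 0.219.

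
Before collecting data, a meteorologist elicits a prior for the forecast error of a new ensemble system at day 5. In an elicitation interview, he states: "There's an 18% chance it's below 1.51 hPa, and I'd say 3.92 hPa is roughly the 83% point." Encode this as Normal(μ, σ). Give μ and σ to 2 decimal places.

For Normal(μ,σ), the p-quantile is μ + z_p·σ. Here z_{0.18} = -0.9154, z_{0.83} = 0.9542.
So 1.51 = μ − 0.9154σ and 3.92 = μ + 0.9542σ.
Subtracting: σ = (3.92 − 1.51)/(0.9542 − (-0.9154)) = 1.29.
Then μ = 1.51 − (-0.9154)·1.29 = 2.69.

μ = 2.69, σ = 1.29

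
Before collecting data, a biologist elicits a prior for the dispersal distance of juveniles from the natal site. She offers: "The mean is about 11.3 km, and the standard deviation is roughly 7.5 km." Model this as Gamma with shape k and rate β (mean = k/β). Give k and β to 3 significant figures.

For Gamma(k, rate β): mean = k/β, variance = k/β², so CV = 1/√k.
CV = SD/mean = 7.5/11.3 = 0.6637, hence k = 1/CV² = 2.27.
Then β = k/mean = 2.27/11.3 = 0.201.

k ≈ 2.27, β ≈ 0.201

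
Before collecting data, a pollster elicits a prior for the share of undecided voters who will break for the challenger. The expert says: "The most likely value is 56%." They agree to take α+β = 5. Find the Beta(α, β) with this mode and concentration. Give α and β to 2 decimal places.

α = 2.68, β = 2.32

For α,β > 1 the Beta mode is (α−1)/(α+β−2). With α+β = 5, the mode is (α−1)/3.
Set (α−1)/3 = 0.56 → α = 1 + 0.56·3 = 2.68.
β = 5 − α = 2.32.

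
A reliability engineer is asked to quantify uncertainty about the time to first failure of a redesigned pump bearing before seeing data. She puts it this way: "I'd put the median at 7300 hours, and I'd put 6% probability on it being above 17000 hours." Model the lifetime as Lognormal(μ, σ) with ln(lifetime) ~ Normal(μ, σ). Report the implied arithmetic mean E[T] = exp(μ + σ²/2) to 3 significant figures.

E[T] ≈ 8460 hours

If T ~ Lognormal(μ,σ) then ln T ~ Normal(μ,σ), so the p-quantile of ln T is μ + z_p·σ.
ln(7300) = 8.896 and ln(17000) = 9.741; z_{0.5} = 0, z_{0.94} = 1.555.
σ = (9.741 − 8.896)/(1.555 − (0)) = 0.544.
μ = 8.896 − (0)·0.544 = 8.896.
E[T] = exp(μ + σ²/2) = exp(8.896 + 0.1478) = 8460 hours.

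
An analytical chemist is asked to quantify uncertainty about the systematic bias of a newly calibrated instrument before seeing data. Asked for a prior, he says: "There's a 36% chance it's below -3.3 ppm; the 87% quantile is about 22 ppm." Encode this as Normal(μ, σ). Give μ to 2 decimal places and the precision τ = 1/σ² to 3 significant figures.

μ = 2.81, τ = 0.00344

For Normal(μ,σ), the p-quantile is μ + z_p·σ. Here z_{0.36} = -0.3585, z_{0.87} = 1.126.
So -3.3 = μ − 0.3585σ and 22 = μ + 1.126σ.
Subtracting: σ = (22 − -3.3)/(1.126 − (-0.3585)) = 17.04.
Then μ = -3.3 − (-0.3585)·17.04 = 2.81.
Precision τ = 1/σ² = 1/17.04² = 0.00344.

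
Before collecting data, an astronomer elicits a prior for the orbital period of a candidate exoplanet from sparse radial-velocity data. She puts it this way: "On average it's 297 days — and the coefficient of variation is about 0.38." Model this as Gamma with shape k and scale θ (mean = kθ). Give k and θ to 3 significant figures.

k ≈ 6.93, θ ≈ 42.9

For Gamma(k, scale θ): mean = kθ, variance = kθ², so CV = 1/√k.
CV = 0.38, hence k = 1/CV² = 6.93.
Then θ = mean/k = 297/6.93 = 42.9.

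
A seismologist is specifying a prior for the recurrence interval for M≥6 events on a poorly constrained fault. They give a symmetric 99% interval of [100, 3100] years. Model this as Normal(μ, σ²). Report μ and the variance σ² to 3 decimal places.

A symmetric 99% interval runs μ ± z·σ with z = 2.576.
Half-width = 1500, so σ = 1500/2.576 = 582.3367 and σ² = 339116.061.
μ is the interval midpoint, 1600.000.

μ = 1600.000, σ² = 339116.061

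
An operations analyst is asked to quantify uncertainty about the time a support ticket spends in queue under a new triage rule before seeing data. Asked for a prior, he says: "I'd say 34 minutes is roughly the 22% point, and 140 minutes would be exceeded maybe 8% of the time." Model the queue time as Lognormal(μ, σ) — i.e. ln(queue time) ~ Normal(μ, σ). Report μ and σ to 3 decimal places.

If T ~ Lognormal(μ,σ) then ln T ~ Normal(μ,σ), so the p-quantile of ln T is μ + z_p·σ.
ln(34) = 3.526 and ln(140) = 4.942; z_{0.22} = -0.7722, z_{0.92} = 1.405.
σ = (4.942 − 3.526)/(1.405 − (-0.7722)) = 0.650.
μ = 3.526 − (-0.7722)·0.650 = 4.028.

μ ≈ 4.028, σ ≈ 0.650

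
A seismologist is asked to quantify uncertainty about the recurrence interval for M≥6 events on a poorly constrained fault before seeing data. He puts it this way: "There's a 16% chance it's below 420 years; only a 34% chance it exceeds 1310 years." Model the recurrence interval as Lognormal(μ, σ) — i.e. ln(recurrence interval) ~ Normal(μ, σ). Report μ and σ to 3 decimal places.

If T ~ Lognormal(μ,σ) then ln T ~ Normal(μ,σ), so the p-quantile of ln T is μ + z_p·σ.
ln(420) = 6.04 and ln(1310) = 7.178; z_{0.16} = -0.9945, z_{0.66} = 0.4125.
σ = (7.178 − 6.04)/(0.4125 − (-0.9945)) = 0.809.
μ = 6.04 − (-0.9945)·0.809 = 6.844.

μ ≈ 6.844, σ ≈ 0.809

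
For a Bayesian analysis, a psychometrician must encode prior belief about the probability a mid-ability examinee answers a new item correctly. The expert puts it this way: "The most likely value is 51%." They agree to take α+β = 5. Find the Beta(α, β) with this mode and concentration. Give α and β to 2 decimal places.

α = 2.53, β = 2.47

For α,β > 1 the Beta mode is (α−1)/(α+β−2). With α+β = 5, the mode is (α−1)/3.
Set (α−1)/3 = 0.51 → α = 1 + 0.51·3 = 2.53.
β = 5 − α = 2.47.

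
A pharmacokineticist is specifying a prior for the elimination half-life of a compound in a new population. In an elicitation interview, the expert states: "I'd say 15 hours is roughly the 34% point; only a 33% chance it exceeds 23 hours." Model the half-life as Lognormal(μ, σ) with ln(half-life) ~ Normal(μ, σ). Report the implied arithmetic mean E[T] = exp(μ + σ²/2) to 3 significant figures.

E[T] ≈ 20.9 hours

If T ~ Lognormal(μ,σ) then ln T ~ Normal(μ,σ), so the p-quantile of ln T is μ + z_p·σ.
ln(15) = 2.708 and ln(23) = 3.135; z_{0.34} = -0.4125, z_{0.67} = 0.4399.
σ = (3.135 − 2.708)/(0.4399 − (-0.4125)) = 0.501.
μ = 2.708 − (-0.4125)·0.501 = 2.915.
E[T] = exp(μ + σ²/2) = exp(2.915 + 0.1257) = 20.9 hours.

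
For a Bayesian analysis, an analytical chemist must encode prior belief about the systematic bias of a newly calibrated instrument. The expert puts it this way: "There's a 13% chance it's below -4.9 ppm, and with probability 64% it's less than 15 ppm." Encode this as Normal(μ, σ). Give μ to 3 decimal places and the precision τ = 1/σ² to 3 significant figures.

μ = 10.196, τ = 0.00557

The p-quantile of Normal(μ,σ) is μ + z_p·σ, with z_{0.13} = -1.126 and z_{0.64} = 0.3585.
Eliminate σ: μ = (z₂·x₁ − z₁·x₂)/(z₂ − z₁) = (0.3585·-4.9 − (-1.126)·15)/1.485 = 10.196.
Then σ = (x₂ − x₁)/(z₂ − z₁) = (15 − -4.9)/1.485 = 13.402.
Precision τ = 1/σ² = 1/13.4² = 0.00557.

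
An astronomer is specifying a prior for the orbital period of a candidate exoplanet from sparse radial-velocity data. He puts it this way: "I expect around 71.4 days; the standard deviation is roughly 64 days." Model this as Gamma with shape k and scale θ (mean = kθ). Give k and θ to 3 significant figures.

For Gamma(k, scale θ): mean = kθ, variance = kθ², so CV = 1/√k.
CV = SD/mean = 64/71.4 = 0.8964, hence k = 1/CV² = 1.24.
Then θ = mean/k = 71.4/1.24 = 57.4.

k ≈ 1.24, θ ≈ 57.4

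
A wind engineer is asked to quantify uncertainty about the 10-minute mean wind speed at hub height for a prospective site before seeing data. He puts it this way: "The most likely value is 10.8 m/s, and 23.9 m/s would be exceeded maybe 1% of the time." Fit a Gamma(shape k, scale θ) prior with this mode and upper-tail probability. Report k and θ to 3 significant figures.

Gamma(k,θ) with k>1 has mode (k−1)θ, so θ = 10.8/(k−1).
Need P(X < 23.9) = 0.99 with θ tied to k this way. Start at k = 2, θ = 10.8: P(X<23.9) ≈ 0.649.
Too low — raise k to concentrate. Iterating converges to k ≈ 8.63.
Then θ = 10.8/(8.63−1) ≈ 1.42.

k ≈ 8.63, θ ≈ 1.42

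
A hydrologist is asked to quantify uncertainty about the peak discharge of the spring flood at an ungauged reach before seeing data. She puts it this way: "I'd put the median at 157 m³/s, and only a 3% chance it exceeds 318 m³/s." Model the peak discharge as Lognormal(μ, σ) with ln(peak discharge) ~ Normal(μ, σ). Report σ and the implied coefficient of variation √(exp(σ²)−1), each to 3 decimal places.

If T ~ Lognormal(μ,σ) then ln T ~ Normal(μ,σ), so the p-quantile of ln T is μ + z_p·σ.
ln(157) = 5.056 and ln(318) = 5.762; z_{0.5} = 0, z_{0.97} = 1.881.
σ = (5.762 − 5.056)/(1.881 − (0)) = 0.375.
μ = 5.056 − (0)·0.375 = 5.056.
CV = √(exp(σ²)−1) = √(exp(0.1408)−1) = 0.389.

σ ≈ 0.375, CV ≈ 0.389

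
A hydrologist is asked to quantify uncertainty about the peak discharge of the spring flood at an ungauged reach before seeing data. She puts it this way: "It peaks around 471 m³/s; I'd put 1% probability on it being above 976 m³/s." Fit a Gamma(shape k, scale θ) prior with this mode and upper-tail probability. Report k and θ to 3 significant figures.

Gamma(k,θ) with k>1 has mode (k−1)θ, so θ = 471/(k−1).
Need P(X < 976) = 0.99 with θ tied to k this way. Start at k = 2, θ = 471: P(X<976) ≈ 0.613.
Too low — raise k to concentrate. Iterating converges to k ≈ 10.2.
Then θ = 471/(10.2−1) ≈ 51.3.

k ≈ 10.2, θ ≈ 51.3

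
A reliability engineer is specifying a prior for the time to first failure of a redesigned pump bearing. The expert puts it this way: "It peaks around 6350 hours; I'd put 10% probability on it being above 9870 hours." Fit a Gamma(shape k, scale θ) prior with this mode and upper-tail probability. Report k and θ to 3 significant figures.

k ≈ 10.6, θ ≈ 660

Gamma(k,θ) with k>1 has mode (k−1)θ, so θ = 6350/(k−1).
Need P(X < 9870) = 0.9 with θ tied to k this way. Start at k = 2, θ = 6350: P(X<9870) ≈ 0.460.
Too low — raise k to concentrate. Iterating converges to k ≈ 10.6.
Then θ = 6350/(10.6−1) ≈ 660.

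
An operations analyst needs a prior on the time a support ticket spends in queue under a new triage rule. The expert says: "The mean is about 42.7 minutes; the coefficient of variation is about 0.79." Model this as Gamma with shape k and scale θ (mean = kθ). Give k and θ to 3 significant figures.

For Gamma(k, scale θ): mean = kθ, variance = kθ², so CV = 1/√k.
CV = 0.79, hence k = 1/CV² = 1.6.
Then θ = mean/k = 42.7/1.6 = 26.6.

k ≈ 1.6, θ ≈ 26.6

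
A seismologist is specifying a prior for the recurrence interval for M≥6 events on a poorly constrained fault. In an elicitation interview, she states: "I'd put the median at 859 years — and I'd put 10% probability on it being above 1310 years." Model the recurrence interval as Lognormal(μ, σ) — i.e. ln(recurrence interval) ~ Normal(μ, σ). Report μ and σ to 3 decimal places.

μ ≈ 6.756, σ ≈ 0.329

If T ~ Lognormal(μ,σ) then ln T ~ Normal(μ,σ), so the p-quantile of ln T is μ + z_p·σ.
ln(859) = 6.756 and ln(1310) = 7.178; z_{0.5} = 0, z_{0.9} = 1.282.
σ = (7.178 − 6.756)/(1.282 − (0)) = 0.329.
μ = 6.756 − (0)·0.329 = 6.756.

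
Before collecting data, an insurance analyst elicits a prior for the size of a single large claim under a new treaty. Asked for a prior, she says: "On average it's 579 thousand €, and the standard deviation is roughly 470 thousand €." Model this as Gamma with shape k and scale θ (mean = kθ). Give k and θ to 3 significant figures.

For Gamma(k, scale θ): mean = kθ, variance = kθ², so CV = 1/√k.
CV = SD/mean = 470/579 = 0.8117, hence k = 1/CV² = 1.52.
Then θ = mean/k = 579/1.52 = 382.

k ≈ 1.52, θ ≈ 382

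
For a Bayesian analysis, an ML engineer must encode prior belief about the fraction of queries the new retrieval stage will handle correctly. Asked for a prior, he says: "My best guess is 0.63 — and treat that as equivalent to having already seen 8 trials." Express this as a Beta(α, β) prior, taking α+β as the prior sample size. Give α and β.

α = 5.04, β = 2.96

Under the effective-sample-size interpretation, Beta(α, β) has prior mean α/(α+β) and prior sample size α+β.
So α+β = 8 and α/(α+β) = 0.63, giving α = 0.63·8 = 5.04 and β = 8 − 5.04 = 2.96.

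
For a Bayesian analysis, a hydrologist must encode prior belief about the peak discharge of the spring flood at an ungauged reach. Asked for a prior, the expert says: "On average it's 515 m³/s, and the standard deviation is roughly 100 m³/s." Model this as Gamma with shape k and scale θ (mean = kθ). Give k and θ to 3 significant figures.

For Gamma(k, scale θ): mean = kθ, variance = kθ², so CV = 1/√k.
CV = SD/mean = 100/515 = 0.1942, hence k = 1/CV² = 26.5.
Then θ = mean/k = 515/26.5 = 19.4.

k ≈ 26.5, θ ≈ 19.4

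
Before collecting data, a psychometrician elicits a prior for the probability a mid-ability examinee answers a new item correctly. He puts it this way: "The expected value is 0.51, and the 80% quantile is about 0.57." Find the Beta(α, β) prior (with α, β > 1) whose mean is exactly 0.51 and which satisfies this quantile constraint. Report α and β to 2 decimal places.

With mean 0.51 fixed, write α = 0.51s, β = 0.49s where s = α+β.
Need P(θ < 0.57) = 0.8 under Beta(0.51s, 0.49s). Normal approximation: (q−m)/√(m(1−m)/s) ≈ z_{0.8} = 0.842, so s ≈ 0.51·0.49·(0.842)²/(0.57−0.51)² = 49.2.
At s = 49.2: P(θ<0.57) ≈ 0.800. Adjusting to match 0.8 gives s ≈ 49.37.
So α = 0.51·49.37 ≈ 25.18, β = 0.49·49.37 ≈ 24.19.

α ≈ 25.18, β ≈ 24.19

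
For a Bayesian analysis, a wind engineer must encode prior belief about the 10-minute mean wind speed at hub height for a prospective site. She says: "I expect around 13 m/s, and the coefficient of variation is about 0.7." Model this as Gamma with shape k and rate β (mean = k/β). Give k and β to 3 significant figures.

For Gamma(k, rate β): mean = k/β, variance = k/β², so CV = 1/√k.
CV = 0.7, hence k = 1/CV² = 2.04.
Then β = k/mean = 2.04/13 = 0.157.

k ≈ 2.04, β ≈ 0.157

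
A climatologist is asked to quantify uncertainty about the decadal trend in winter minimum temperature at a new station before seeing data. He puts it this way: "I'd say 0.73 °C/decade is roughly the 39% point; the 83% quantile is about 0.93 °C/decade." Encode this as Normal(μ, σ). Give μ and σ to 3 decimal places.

The p-quantile of Normal(μ,σ) is μ + z_p·σ, with z_{0.39} = -0.2793 and z_{0.83} = 0.9542.
Eliminate σ: μ = (z₂·x₁ − z₁·x₂)/(z₂ − z₁) = (0.9542·0.73 − (-0.2793)·0.93)/1.233 = 0.775.
Then σ = (x₂ − x₁)/(z₂ − z₁) = (0.93 − 0.73)/1.233 = 0.162.

μ = 0.775, σ = 0.162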